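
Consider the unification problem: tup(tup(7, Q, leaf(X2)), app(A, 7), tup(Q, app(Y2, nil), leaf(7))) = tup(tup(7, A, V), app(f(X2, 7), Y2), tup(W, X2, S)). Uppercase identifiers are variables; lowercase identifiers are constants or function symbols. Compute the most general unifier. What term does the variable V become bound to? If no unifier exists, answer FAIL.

leaf(app(7, nil))

Decompose tup/3: tup(7, Q, leaf(X2)) = tup(7, A, V),  app(A, 7) = app(f(X2, 7), Y2),  tup(Q, app(Y2, nil), leaf(7)) = tup(W, X2, S).
Decompose tup/3: 7 = 7,  Q = A,  leaf(X2) = V.
Delete trivial equation 7 = 7.
Bind Q := A; substituting into the one remaining equation that mentions Q gives: tup(A, app(Y2, nil), leaf(7)) = tup(W, X2, S).
Bind V := leaf(X2); no other remaining equation mentions V.
Decompose app/2: A = f(X2, 7),  7 = Y2.
Bind A := f(X2, 7); substituting into the one remaining equation that mentions A gives: tup(f(X2, 7), app(Y2, nil), leaf(7)) = tup(W, X2, S). Substituting into the earlier binding gives Q := f(X2, 7).
Bind Y2 := 7; substituting into the remaining equation gives: tup(f(X2, 7), app(7, nil), leaf(7)) = tup(W, X2, S).
Decompose tup/3: f(X2, 7) = W,  app(7, nil) = X2,  leaf(7) = S.
Bind W := f(X2, 7); no other remaining equation mentions W.
Bind X2 := app(7, nil); no other remaining equation mentions X2. Substituting into the earlier bindings gives Q := f(app(7, nil), 7), V := leaf(app(7, nil)), A := f(app(7, nil), 7), W := f(app(7, nil), 7).
Bind S := leaf(7).
MGU = { Q ↦ f(app(7, nil), 7), V ↦ leaf(app(7, nil)), A ↦ f(app(7, nil), 7), Y2 ↦ 7, W ↦ f(app(7, nil), 7), X2 ↦ app(7, nil), S ↦ leaf(7) }, so V ↦ leaf(app(7, nil)).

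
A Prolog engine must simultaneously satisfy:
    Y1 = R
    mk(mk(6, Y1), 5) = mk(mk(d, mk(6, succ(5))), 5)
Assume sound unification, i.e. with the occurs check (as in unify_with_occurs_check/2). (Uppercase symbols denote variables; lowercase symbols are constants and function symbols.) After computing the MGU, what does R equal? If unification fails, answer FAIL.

FAIL

Bind Y1 := R; substituting into the remaining equation gives: mk(mk(6, R), 5) = mk(mk(d, mk(6, succ(5))), 5).
Decompose mk/2: mk(6, R) = mk(d, mk(6, succ(5))),  5 = 5.
Decompose mk/2: 6 = d,  R = mk(6, succ(5)).
Clash: constants 6 and d differ; no unifier exists.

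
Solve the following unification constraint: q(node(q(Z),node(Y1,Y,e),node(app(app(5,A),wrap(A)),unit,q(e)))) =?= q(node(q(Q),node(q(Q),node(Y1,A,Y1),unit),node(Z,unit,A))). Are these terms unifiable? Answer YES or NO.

Decompose q/1: node(q(Z),node(Y1,Y,e),node(app(app(5,A),wrap(A)),unit,q(e))) =?= node(q(Q),node(q(Q),node(Y1,A,Y1),unit),node(Z,unit,A)).
Decompose node/3: q(Z) =?= q(Q),  node(Y1,Y,e) =?= node(q(Q),node(Y1,A,Y1),unit),  node(app(app(5,A),wrap(A)),unit,q(e)) =?= node(Z,unit,A).
Decompose q/1: Z =?= Q.
Bind Z := Q; substituting into the one remaining equation that mentions Z gives: node(app(app(5,A),wrap(A)),unit,q(e)) =?= node(Q,unit,A).
Decompose node/3: Y1 =?= q(Q),  Y =?= node(Y1,A,Y1),  e =?= unit.
Bind Y1 := q(Q); substituting into the one remaining equation that mentions Y1 gives: Y =?= node(q(Q),A,q(Q)).
Bind Y := node(q(Q),A,q(Q)); no other remaining equation mentions Y.
Clash: constants e and unit differ; no unifier exists.

NO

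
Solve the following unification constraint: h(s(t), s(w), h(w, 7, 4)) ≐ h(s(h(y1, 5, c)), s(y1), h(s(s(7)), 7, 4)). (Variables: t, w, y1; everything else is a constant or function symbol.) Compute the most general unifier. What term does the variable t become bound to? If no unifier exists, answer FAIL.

h(s(s(7)), 5, c)

Decompose h/3: s(t) ≐ s(h(y1, 5, c)),  s(w) ≐ s(y1),  h(w, 7, 4) ≐ h(s(s(7)), 7, 4).
Decompose s/1: t ≐ h(y1, 5, c).
Bind t := h(y1, 5, c); no other remaining equation mentions t.
Decompose s/1: w ≐ y1.
Bind w := y1; substituting into the remaining equation gives: h(y1, 7, 4) ≐ h(s(s(7)), 7, 4).
Decompose h/3: y1 ≐ s(s(7)),  7 ≐ 7,  4 ≐ 4.
Bind y1 := s(s(7)); no other remaining equation mentions y1. Substituting into the earlier bindings gives t := h(s(s(7)), 5, c), w := s(s(7)).
Delete trivial equation 7 ≐ 7.
Delete trivial equation 4 ≐ 4.
MGU = { t -> h(s(s(7)), 5, c), w -> s(s(7)), y1 -> s(s(7)) }, so t -> h(s(s(7)), 5, c).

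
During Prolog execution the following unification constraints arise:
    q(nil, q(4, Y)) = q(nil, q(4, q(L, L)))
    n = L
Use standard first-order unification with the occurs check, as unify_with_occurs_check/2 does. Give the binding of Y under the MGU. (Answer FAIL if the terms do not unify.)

q(n, n)

Decompose q/2: nil = nil,  q(4, Y) = q(4, q(L, L)).
Delete trivial equation nil = nil.
Decompose q/2: 4 = 4,  Y = q(L, L).
Delete trivial equation 4 = 4.
Bind Y := q(L, L); no other remaining equation mentions Y.
Bind L := n. Substituting into the earlier binding gives Y := q(n, n).
MGU = { Y -> q(n, n), L -> n }, so Y -> q(n, n).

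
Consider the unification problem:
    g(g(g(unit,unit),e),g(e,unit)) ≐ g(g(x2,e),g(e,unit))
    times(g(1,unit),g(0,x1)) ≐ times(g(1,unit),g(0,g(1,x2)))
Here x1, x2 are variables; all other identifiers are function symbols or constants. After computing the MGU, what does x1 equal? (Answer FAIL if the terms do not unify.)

g(1,g(unit,unit))

Decompose g/2: g(g(unit,unit),e) ≐ g(x2,e),  g(e,unit) ≐ g(e,unit).
Decompose g/2: g(unit,unit) ≐ x2,  e ≐ e.
Bind x2 := g(unit,unit); substituting into the one remaining equation that mentions x2 gives: times(g(1,unit),g(0,x1)) ≐ times(g(1,unit),g(0,g(1,g(unit,unit)))).
Delete trivial equation e ≐ e.
Delete trivial equation g(e,unit) ≐ g(e,unit).
Decompose times/2: g(1,unit) ≐ g(1,unit),  g(0,x1) ≐ g(0,g(1,g(unit,unit))).
Delete trivial equation g(1,unit) ≐ g(1,unit).
Decompose g/2: 0 ≐ 0,  x1 ≐ g(1,g(unit,unit)).
Delete trivial equation 0 ≐ 0.
Bind x1 := g(1,g(unit,unit)).
MGU = { x2 ↦ g(unit,unit), x1 ↦ g(1,g(unit,unit)) }, so x1 ↦ g(1,g(unit,unit)).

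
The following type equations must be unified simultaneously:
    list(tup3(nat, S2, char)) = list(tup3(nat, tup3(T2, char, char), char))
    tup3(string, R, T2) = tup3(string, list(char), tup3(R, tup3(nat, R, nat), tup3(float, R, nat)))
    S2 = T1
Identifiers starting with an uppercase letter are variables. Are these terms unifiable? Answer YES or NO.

Decompose list/1: tup3(nat, S2, char) = tup3(nat, tup3(T2, char, char), char).
Decompose tup3/3: nat = nat,  S2 = tup3(T2, char, char),  char = char.
Delete trivial equation nat = nat.
Bind S2 := tup3(T2, char, char); substituting into the one remaining equation that mentions S2 gives: tup3(T2, char, char) = T1.
Delete trivial equation char = char.
Decompose tup3/3: string = string,  R = list(char),  T2 = tup3(R, tup3(nat, R, nat), tup3(float, R, nat)).
Delete trivial equation string = string.
Bind R := list(char); substituting into the one remaining equation that mentions R gives: T2 = tup3(list(char), tup3(nat, list(char), nat), tup3(float, list(char), nat)).
Bind T2 := tup3(list(char), tup3(nat, list(char), nat), tup3(float, list(char), nat)); substituting into the remaining equation gives: tup3(tup3(list(char), tup3(nat, list(char), nat), tup3(float, list(char), nat)), char, char) = T1. Substituting into the earlier binding gives S2 := tup3(tup3(list(char), tup3(nat, list(char), nat), tup3(float, list(char), nat)), char, char).
Bind T1 := tup3(tup3(list(char), tup3(nat, list(char), nat), tup3(float, list(char), nat)), char, char).
No equations remain and no clash or occurs-check failure arose, so a unifier exists.

YES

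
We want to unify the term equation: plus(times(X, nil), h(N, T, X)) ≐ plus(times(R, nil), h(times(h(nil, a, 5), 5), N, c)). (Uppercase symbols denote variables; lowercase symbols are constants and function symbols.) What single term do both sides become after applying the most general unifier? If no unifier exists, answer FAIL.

Decompose plus/2: times(X, nil) ≐ times(R, nil),  h(N, T, X) ≐ h(times(h(nil, a, 5), 5), N, c).
Decompose times/2: X ≐ R,  nil ≐ nil.
Bind X := R; substituting into the one remaining equation that mentions X gives: h(N, T, R) ≐ h(times(h(nil, a, 5), 5), N, c).
Delete trivial equation nil ≐ nil.
Decompose h/3: N ≐ times(h(nil, a, 5), 5),  T ≐ N,  R ≐ c.
Bind N := times(h(nil, a, 5), 5); substituting into the one remaining equation that mentions N gives: T ≐ times(h(nil, a, 5), 5).
Bind T := times(h(nil, a, 5), 5); no other remaining equation mentions T.
Bind R := c. Substituting into the earlier binding gives X := c.
Applying the MGU to either side gives plus(times(c, nil), h(times(h(nil, a, 5), 5), times(h(nil, a, 5), 5), c)).

plus(times(c, nil), h(times(h(nil, a, 5), 5), times(h(nil, a, 5), 5), c))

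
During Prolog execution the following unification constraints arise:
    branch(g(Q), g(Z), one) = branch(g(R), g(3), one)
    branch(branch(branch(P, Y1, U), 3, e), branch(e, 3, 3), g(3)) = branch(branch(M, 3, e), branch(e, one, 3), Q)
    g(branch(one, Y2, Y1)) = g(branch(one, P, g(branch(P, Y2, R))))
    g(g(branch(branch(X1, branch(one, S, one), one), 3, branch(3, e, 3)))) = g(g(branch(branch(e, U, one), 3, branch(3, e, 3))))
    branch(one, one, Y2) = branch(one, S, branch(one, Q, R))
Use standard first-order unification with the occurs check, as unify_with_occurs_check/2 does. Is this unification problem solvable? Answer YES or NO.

Decompose branch/3: g(Q) = g(R),  g(Z) = g(3),  one = one.
Decompose g/1: Q = R.
Bind Q := R; substituting into the 2 remaining equations that mention Q gives: branch(branch(branch(P, Y1, U), 3, e), branch(e, 3, 3), g(3)) = branch(branch(M, 3, e), branch(e, one, 3), R),  branch(one, one, Y2) = branch(one, S, branch(one, R, R)).
Decompose g/1: Z = 3.
Bind Z := 3; no other remaining equation mentions Z.
Delete trivial equation one = one.
Decompose branch/3: branch(branch(P, Y1, U), 3, e) = branch(M, 3, e),  branch(e, 3, 3) = branch(e, one, 3),  g(3) = R.
Decompose branch/3: branch(P, Y1, U) = M,  3 = 3,  e = e.
Bind M := branch(P, Y1, U); no other remaining equation mentions M.
Delete trivial equation 3 = 3.
Delete trivial equation e = e.
Decompose branch/3: e = e,  3 = one,  3 = 3.
Delete trivial equation e = e.
Clash: constants 3 and one differ; no unifier exists.

NO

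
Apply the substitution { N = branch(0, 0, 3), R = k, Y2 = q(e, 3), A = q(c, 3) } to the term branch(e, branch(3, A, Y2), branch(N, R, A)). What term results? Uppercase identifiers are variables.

branch(e, branch(3, q(c, 3), q(e, 3)), branch(branch(0, 0, 3), k, q(c, 3)))

Replace each occurrence of N with branch(0, 0, 3).
Replace each occurrence of R with k.
Replace each occurrence of Y2 with q(e, 3).
Replace each occurrence of A with q(c, 3).
Result: branch(e, branch(3, q(c, 3), q(e, 3)), branch(branch(0, 0, 3), k, q(c, 3))).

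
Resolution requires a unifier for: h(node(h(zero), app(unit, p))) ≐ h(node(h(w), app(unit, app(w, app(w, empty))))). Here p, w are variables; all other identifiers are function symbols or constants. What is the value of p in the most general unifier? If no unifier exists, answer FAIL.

app(zero, app(zero, empty))

Decompose h/1: node(h(zero), app(unit, p)) ≐ node(h(w), app(unit, app(w, app(w, empty)))).
Decompose node/2: h(zero) ≐ h(w),  app(unit, p) ≐ app(unit, app(w, app(w, empty))).
Decompose h/1: zero ≐ w.
Bind w := zero; substituting into the remaining equation gives: app(unit, p) ≐ app(unit, app(zero, app(zero, empty))).
Decompose app/2: unit ≐ unit,  p ≐ app(zero, app(zero, empty)).
Delete trivial equation unit ≐ unit.
Bind p := app(zero, app(zero, empty)).
MGU = { w := zero, p := app(zero, app(zero, empty)) }, so p := app(zero, app(zero, empty)).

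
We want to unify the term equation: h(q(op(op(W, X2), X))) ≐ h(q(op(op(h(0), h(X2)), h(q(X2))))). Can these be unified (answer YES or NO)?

NO

Decompose h/1: q(op(op(W, X2), X)) ≐ q(op(op(h(0), h(X2)), h(q(X2)))).
Decompose q/1: op(op(W, X2), X) ≐ op(op(h(0), h(X2)), h(q(X2))).
Decompose op/2: op(W, X2) ≐ op(h(0), h(X2)),  X ≐ h(q(X2)).
Decompose op/2: W ≐ h(0),  X2 ≐ h(X2).
Bind W := h(0); no other remaining equation mentions W.
Occurs check fails: X2 occurs in h(X2); the equation X2 ≐ h(X2) has no finite solution.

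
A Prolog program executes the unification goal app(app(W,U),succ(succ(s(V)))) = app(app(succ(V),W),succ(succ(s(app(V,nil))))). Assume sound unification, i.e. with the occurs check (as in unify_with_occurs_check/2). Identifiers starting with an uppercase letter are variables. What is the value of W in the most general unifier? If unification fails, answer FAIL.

Decompose app/2: app(W,U) = app(succ(V),W),  succ(succ(s(V))) = succ(succ(s(app(V,nil)))).
Decompose app/2: W = succ(V),  U = W.
Bind W := succ(V); substituting into the one remaining equation that mentions W gives: U = succ(V).
Bind U := succ(V); no other remaining equation mentions U.
Decompose succ/1: succ(s(V)) = succ(s(app(V,nil))).
Decompose succ/1: s(V) = s(app(V,nil)).
Decompose s/1: V = app(V,nil).
Occurs check fails: V occurs in app(V,nil); the equation V = app(V,nil) has no finite solution.

FAIL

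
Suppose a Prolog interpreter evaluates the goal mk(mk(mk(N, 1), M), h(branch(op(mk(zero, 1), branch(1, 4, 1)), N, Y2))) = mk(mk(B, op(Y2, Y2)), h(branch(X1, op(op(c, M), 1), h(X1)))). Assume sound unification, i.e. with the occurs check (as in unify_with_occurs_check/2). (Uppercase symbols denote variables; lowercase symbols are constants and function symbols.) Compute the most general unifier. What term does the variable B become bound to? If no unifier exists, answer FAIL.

Decompose mk/2: mk(mk(N, 1), M) = mk(B, op(Y2, Y2)),  h(branch(op(mk(zero, 1), branch(1, 4, 1)), N, Y2)) = h(branch(X1, op(op(c, M), 1), h(X1))).
Decompose mk/2: mk(N, 1) = B,  M = op(Y2, Y2).
Bind B := mk(N, 1); no other remaining equation mentions B.
Bind M := op(Y2, Y2); substituting into the remaining equation gives: h(branch(op(mk(zero, 1), branch(1, 4, 1)), N, Y2)) = h(branch(X1, op(op(c, op(Y2, Y2)), 1), h(X1))).
Decompose h/1: branch(op(mk(zero, 1), branch(1, 4, 1)), N, Y2) = branch(X1, op(op(c, op(Y2, Y2)), 1), h(X1)).
Decompose branch/3: op(mk(zero, 1), branch(1, 4, 1)) = X1,  N = op(op(c, op(Y2, Y2)), 1),  Y2 = h(X1).
Bind X1 := op(mk(zero, 1), branch(1, 4, 1)); substituting into the one remaining equation that mentions X1 gives: Y2 = h(op(mk(zero, 1), branch(1, 4, 1))).
Bind N := op(op(c, op(Y2, Y2)), 1); no other remaining equation mentions N. Substituting into the earlier binding gives B := mk(op(op(c, op(Y2, Y2)), 1), 1).
Bind Y2 := h(op(mk(zero, 1), branch(1, 4, 1))). Substituting into the earlier bindings gives B := mk(op(op(c, op(h(op(mk(zero, 1), branch(1, 4, 1))), h(op(mk(zero, 1), branch(1, 4, 1))))), 1), 1), M := op(h(op(mk(zero, 1), branch(1, 4, 1))), h(op(mk(zero, 1), branch(1, 4, 1)))), N := op(op(c, op(h(op(mk(zero, 1), branch(1, 4, 1))), h(op(mk(zero, 1), branch(1, 4, 1))))), 1).
MGU = { B ↦ mk(op(op(c, op(h(op(mk(zero, 1), branch(1, 4, 1))), h(op(mk(zero, 1), branch(1, 4, 1))))), 1), 1), M ↦ op(h(op(mk(zero, 1), branch(1, 4, 1))), h(op(mk(zero, 1), branch(1, 4, 1)))), X1 ↦ op(mk(zero, 1), branch(1, 4, 1)), N ↦ op(op(c, op(h(op(mk(zero, 1), branch(1, 4, 1))), h(op(mk(zero, 1), branch(1, 4, 1))))), 1), Y2 ↦ h(op(mk(zero, 1), branch(1, 4, 1))) }, so B ↦ mk(op(op(c, op(h(op(mk(zero, 1), branch(1, 4, 1))), h(op(mk(zero, 1), branch(1, 4, 1))))), 1), 1).

mk(op(op(c, op(h(op(mk(zero, 1), branch(1, 4, 1))), h(op(mk(zero, 1), branch(1, 4, 1))))), 1), 1)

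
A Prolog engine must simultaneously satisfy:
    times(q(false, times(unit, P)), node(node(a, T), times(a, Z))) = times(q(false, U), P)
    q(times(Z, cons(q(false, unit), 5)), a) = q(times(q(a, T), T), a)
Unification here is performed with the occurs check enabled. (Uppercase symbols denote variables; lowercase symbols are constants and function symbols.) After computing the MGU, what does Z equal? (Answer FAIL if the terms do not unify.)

q(a, cons(q(false, unit), 5))

Decompose times/2: q(false, times(unit, P)) = q(false, U),  node(node(a, T), times(a, Z)) = P.
Decompose q/2: false = false,  times(unit, P) = U.
Delete trivial equation false = false.
Bind U := times(unit, P); no other remaining equation mentions U.
Bind P := node(node(a, T), times(a, Z)); no other remaining equation mentions P. Substituting into the earlier binding gives U := times(unit, node(node(a, T), times(a, Z))).
Decompose q/2: times(Z, cons(q(false, unit), 5)) = times(q(a, T), T),  a = a.
Decompose times/2: Z = q(a, T),  cons(q(false, unit), 5) = T.
Bind Z := q(a, T); no other remaining equation mentions Z. Substituting into the earlier bindings gives U := times(unit, node(node(a, T), times(a, q(a, T)))), P := node(node(a, T), times(a, q(a, T))).
Bind T := cons(q(false, unit), 5); no other remaining equation mentions T. Substituting into the earlier bindings gives U := times(unit, node(node(a, cons(q(false, unit), 5)), times(a, q(a, cons(q(false, unit), 5))))), P := node(node(a, cons(q(false, unit), 5)), times(a, q(a, cons(q(false, unit), 5)))), Z := q(a, cons(q(false, unit), 5)).
Delete trivial equation a = a.
MGU = { U -> times(unit, node(node(a, cons(q(false, unit), 5)), times(a, q(a, cons(q(false, unit), 5))))), P -> node(node(a, cons(q(false, unit), 5)), times(a, q(a, cons(q(false, unit), 5)))), Z -> q(a, cons(q(false, unit), 5)), T -> cons(q(false, unit), 5) }, so Z -> q(a, cons(q(false, unit), 5)).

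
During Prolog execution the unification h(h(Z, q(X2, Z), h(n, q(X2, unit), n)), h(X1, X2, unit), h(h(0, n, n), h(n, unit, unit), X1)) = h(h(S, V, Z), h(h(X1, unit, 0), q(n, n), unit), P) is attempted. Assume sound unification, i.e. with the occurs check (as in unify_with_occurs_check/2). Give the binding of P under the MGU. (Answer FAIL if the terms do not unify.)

Decompose h/3: h(Z, q(X2, Z), h(n, q(X2, unit), n)) = h(S, V, Z),  h(X1, X2, unit) = h(h(X1, unit, 0), q(n, n), unit),  h(h(0, n, n), h(n, unit, unit), X1) = P.
Decompose h/3: Z = S,  q(X2, Z) = V,  h(n, q(X2, unit), n) = Z.
Bind Z := S; substituting into the 2 remaining equations that mention Z gives: q(X2, S) = V,  h(n, q(X2, unit), n) = S.
Bind V := q(X2, S); no other remaining equation mentions V.
Bind S := h(n, q(X2, unit), n); no other remaining equation mentions S. Substituting into the earlier bindings gives Z := h(n, q(X2, unit), n), V := q(X2, h(n, q(X2, unit), n)).
Decompose h/3: X1 = h(X1, unit, 0),  X2 = q(n, n),  unit = unit.
Occurs check fails: X1 occurs in h(X1, unit, 0); the equation X1 = h(X1, unit, 0) has no finite solution.

FAIL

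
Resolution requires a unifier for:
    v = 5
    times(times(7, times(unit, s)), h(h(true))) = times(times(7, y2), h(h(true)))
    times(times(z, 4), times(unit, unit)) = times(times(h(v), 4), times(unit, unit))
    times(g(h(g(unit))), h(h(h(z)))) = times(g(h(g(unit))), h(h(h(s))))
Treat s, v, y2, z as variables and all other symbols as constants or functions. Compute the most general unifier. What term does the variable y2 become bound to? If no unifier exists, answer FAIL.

Bind v := 5; substituting into the one remaining equation that mentions v gives: times(times(z, 4), times(unit, unit)) = times(times(h(5), 4), times(unit, unit)).
Decompose times/2: times(7, times(unit, s)) = times(7, y2),  h(h(true)) = h(h(true)).
Decompose times/2: 7 = 7,  times(unit, s) = y2.
Delete trivial equation 7 = 7.
Bind y2 := times(unit, s); no other remaining equation mentions y2.
Delete trivial equation h(h(true)) = h(h(true)).
Decompose times/2: times(z, 4) = times(h(5), 4),  times(unit, unit) = times(unit, unit).
Decompose times/2: z = h(5),  4 = 4.
Bind z := h(5); substituting into the one remaining equation that mentions z gives: times(g(h(g(unit))), h(h(h(h(5))))) = times(g(h(g(unit))), h(h(h(s)))).
Delete trivial equation 4 = 4.
Delete trivial equation times(unit, unit) = times(unit, unit).
Decompose times/2: g(h(g(unit))) = g(h(g(unit))),  h(h(h(h(5)))) = h(h(h(s))).
Delete trivial equation g(h(g(unit))) = g(h(g(unit))).
Decompose h/1: h(h(h(5))) = h(h(s)).
Decompose h/1: h(h(5)) = h(s).
Decompose h/1: h(5) = s.
Bind s := h(5). Substituting into the earlier binding gives y2 := times(unit, h(5)).
MGU = { v -> 5, y2 -> times(unit, h(5)), z -> h(5), s -> h(5) }, so y2 -> times(unit, h(5)).

times(unit, h(5))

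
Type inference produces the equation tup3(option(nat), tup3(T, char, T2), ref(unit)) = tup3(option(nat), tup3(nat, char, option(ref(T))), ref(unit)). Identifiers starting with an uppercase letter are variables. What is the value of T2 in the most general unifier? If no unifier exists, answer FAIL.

option(ref(nat))

Decompose tup3/3: option(nat) = option(nat),  tup3(T, char, T2) = tup3(nat, char, option(ref(T))),  ref(unit) = ref(unit).
Delete trivial equation option(nat) = option(nat).
Decompose tup3/3: T = nat,  char = char,  T2 = option(ref(T)).
Bind T := nat; substituting into the one remaining equation that mentions T gives: T2 = option(ref(nat)).
Delete trivial equation char = char.
Bind T2 := option(ref(nat)); no other remaining equation mentions T2.
Delete trivial equation ref(unit) = ref(unit).
MGU = { T := nat, T2 := option(ref(nat)) }, so T2 := option(ref(nat)).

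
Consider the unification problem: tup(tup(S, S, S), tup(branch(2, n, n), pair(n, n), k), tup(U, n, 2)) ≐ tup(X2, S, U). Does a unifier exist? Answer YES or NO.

NO

Decompose tup/3: tup(S, S, S) ≐ X2,  tup(branch(2, n, n), pair(n, n), k) ≐ S,  tup(U, n, 2) ≐ U.
Bind X2 := tup(S, S, S); no other remaining equation mentions X2.
Bind S := tup(branch(2, n, n), pair(n, n), k); no other remaining equation mentions S. Substituting into the earlier binding gives X2 := tup(tup(branch(2, n, n), pair(n, n), k), tup(branch(2, n, n), pair(n, n), k), tup(branch(2, n, n), pair(n, n), k)).
Occurs check fails: U occurs in tup(U, n, 2); the equation U ≐ tup(U, n, 2) has no finite solution.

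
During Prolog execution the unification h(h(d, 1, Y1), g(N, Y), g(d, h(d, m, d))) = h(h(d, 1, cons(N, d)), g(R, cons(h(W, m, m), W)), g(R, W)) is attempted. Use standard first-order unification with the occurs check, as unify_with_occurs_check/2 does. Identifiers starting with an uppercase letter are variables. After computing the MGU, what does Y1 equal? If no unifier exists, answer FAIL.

Decompose h/3: h(d, 1, Y1) = h(d, 1, cons(N, d)),  g(N, Y) = g(R, cons(h(W, m, m), W)),  g(d, h(d, m, d)) = g(R, W).
Decompose h/3: d = d,  1 = 1,  Y1 = cons(N, d).
Delete trivial equation d = d.
Delete trivial equation 1 = 1.
Bind Y1 := cons(N, d); no other remaining equation mentions Y1.
Decompose g/2: N = R,  Y = cons(h(W, m, m), W).
Bind N := R; no other remaining equation mentions N. Substituting into the earlier binding gives Y1 := cons(R, d).
Bind Y := cons(h(W, m, m), W); no other remaining equation mentions Y.
Decompose g/2: d = R,  h(d, m, d) = W.
Bind R := d; no other remaining equation mentions R. Substituting into the earlier bindings gives Y1 := cons(d, d), N := d.
Bind W := h(d, m, d). Substituting into the earlier binding gives Y := cons(h(h(d, m, d), m, m), h(d, m, d)).
MGU = { Y1 ↦ cons(d, d), N ↦ d, Y ↦ cons(h(h(d, m, d), m, m), h(d, m, d)), R ↦ d, W ↦ h(d, m, d) }, so Y1 ↦ cons(d, d).

cons(d, d)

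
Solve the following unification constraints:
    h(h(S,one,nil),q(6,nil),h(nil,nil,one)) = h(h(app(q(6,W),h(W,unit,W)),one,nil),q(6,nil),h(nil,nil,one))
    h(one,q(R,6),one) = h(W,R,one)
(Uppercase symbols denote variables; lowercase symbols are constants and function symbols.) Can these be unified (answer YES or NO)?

NO

Decompose h/3: h(S,one,nil) = h(app(q(6,W),h(W,unit,W)),one,nil),  q(6,nil) = q(6,nil),  h(nil,nil,one) = h(nil,nil,one).
Decompose h/3: S = app(q(6,W),h(W,unit,W)),  one = one,  nil = nil.
Bind S := app(q(6,W),h(W,unit,W)); no other remaining equation mentions S.
Delete trivial equation one = one.
Delete trivial equation nil = nil.
Delete trivial equation q(6,nil) = q(6,nil).
Delete trivial equation h(nil,nil,one) = h(nil,nil,one).
Decompose h/3: one = W,  q(R,6) = R,  one = one.
Bind W := one; no other remaining equation mentions W. Substituting into the earlier binding gives S := app(q(6,one),h(one,unit,one)).
Occurs check fails: R occurs in q(R,6); the equation R = q(R,6) has no finite solution.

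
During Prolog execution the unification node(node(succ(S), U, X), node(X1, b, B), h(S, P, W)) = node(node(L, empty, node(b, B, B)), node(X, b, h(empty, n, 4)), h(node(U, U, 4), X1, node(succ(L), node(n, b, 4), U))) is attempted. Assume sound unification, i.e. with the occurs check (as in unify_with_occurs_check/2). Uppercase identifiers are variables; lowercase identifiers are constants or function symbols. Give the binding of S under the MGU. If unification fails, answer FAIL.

node(empty, empty, 4)

Decompose node/3: node(succ(S), U, X) = node(L, empty, node(b, B, B)),  node(X1, b, B) = node(X, b, h(empty, n, 4)),  h(S, P, W) = h(node(U, U, 4), X1, node(succ(L), node(n, b, 4), U)).
Decompose node/3: succ(S) = L,  U = empty,  X = node(b, B, B).
Bind L := succ(S); substituting into the one remaining equation that mentions L gives: h(S, P, W) = h(node(U, U, 4), X1, node(succ(succ(S)), node(n, b, 4), U)).
Bind U := empty; substituting into the one remaining equation that mentions U gives: h(S, P, W) = h(node(empty, empty, 4), X1, node(succ(succ(S)), node(n, b, 4), empty)).
Bind X := node(b, B, B); substituting into the one remaining equation that mentions X gives: node(X1, b, B) = node(node(b, B, B), b, h(empty, n, 4)).
Decompose node/3: X1 = node(b, B, B),  b = b,  B = h(empty, n, 4).
Bind X1 := node(b, B, B); substituting into the one remaining equation that mentions X1 gives: h(S, P, W) = h(node(empty, empty, 4), node(b, B, B), node(succ(succ(S)), node(n, b, 4), empty)).
Delete trivial equation b = b.
Bind B := h(empty, n, 4); substituting into the remaining equation gives: h(S, P, W) = h(node(empty, empty, 4), node(b, h(empty, n, 4), h(empty, n, 4)), node(succ(succ(S)), node(n, b, 4), empty)). Substituting into the earlier bindings gives X := node(b, h(empty, n, 4), h(empty, n, 4)), X1 := node(b, h(empty, n, 4), h(empty, n, 4)).
Decompose h/3: S = node(empty, empty, 4),  P = node(b, h(empty, n, 4), h(empty, n, 4)),  W = node(succ(succ(S)), node(n, b, 4), empty).
Bind S := node(empty, empty, 4); substituting into the one remaining equation that mentions S gives: W = node(succ(succ(node(empty, empty, 4))), node(n, b, 4), empty). Substituting into the earlier binding gives L := succ(node(empty, empty, 4)).
Bind P := node(b, h(empty, n, 4), h(empty, n, 4)); no other remaining equation mentions P.
Bind W := node(succ(succ(node(empty, empty, 4))), node(n, b, 4), empty).
MGU = { L -> succ(node(empty, empty, 4)), U -> empty, X -> node(b, h(empty, n, 4), h(empty, n, 4)), X1 -> node(b, h(empty, n, 4), h(empty, n, 4)), B -> h(empty, n, 4), S -> node(empty, empty, 4), P -> node(b, h(empty, n, 4), h(empty, n, 4)), W -> node(succ(succ(node(empty, empty, 4))), node(n, b, 4), empty) }, so S -> node(empty, empty, 4).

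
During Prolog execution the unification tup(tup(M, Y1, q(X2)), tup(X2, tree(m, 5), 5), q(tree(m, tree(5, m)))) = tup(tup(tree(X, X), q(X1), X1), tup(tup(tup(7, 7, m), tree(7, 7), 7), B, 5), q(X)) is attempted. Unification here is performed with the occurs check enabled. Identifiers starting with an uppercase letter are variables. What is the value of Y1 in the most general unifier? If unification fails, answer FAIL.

q(q(tup(tup(7, 7, m), tree(7, 7), 7)))

Decompose tup/3: tup(M, Y1, q(X2)) = tup(tree(X, X), q(X1), X1),  tup(X2, tree(m, 5), 5) = tup(tup(tup(7, 7, m), tree(7, 7), 7), B, 5),  q(tree(m, tree(5, m))) = q(X).
Decompose tup/3: M = tree(X, X),  Y1 = q(X1),  q(X2) = X1.
Bind M := tree(X, X); no other remaining equation mentions M.
Bind Y1 := q(X1); no other remaining equation mentions Y1.
Bind X1 := q(X2); no other remaining equation mentions X1. Substituting into the earlier binding gives Y1 := q(q(X2)).
Decompose tup/3: X2 = tup(tup(7, 7, m), tree(7, 7), 7),  tree(m, 5) = B,  5 = 5.
Bind X2 := tup(tup(7, 7, m), tree(7, 7), 7); no other remaining equation mentions X2. Substituting into the earlier bindings gives Y1 := q(q(tup(tup(7, 7, m), tree(7, 7), 7))), X1 := q(tup(tup(7, 7, m), tree(7, 7), 7)).
Bind B := tree(m, 5); no other remaining equation mentions B.
Delete trivial equation 5 = 5.
Decompose q/1: tree(m, tree(5, m)) = X.
Bind X := tree(m, tree(5, m)). Substituting into the earlier binding gives M := tree(tree(m, tree(5, m)), tree(m, tree(5, m))).
MGU = { M -> tree(tree(m, tree(5, m)), tree(m, tree(5, m))), Y1 -> q(q(tup(tup(7, 7, m), tree(7, 7), 7))), X1 -> q(tup(tup(7, 7, m), tree(7, 7), 7)), X2 -> tup(tup(7, 7, m), tree(7, 7), 7), B -> tree(m, 5), X -> tree(m, tree(5, m)) }, so Y1 -> q(q(tup(tup(7, 7, m), tree(7, 7), 7))).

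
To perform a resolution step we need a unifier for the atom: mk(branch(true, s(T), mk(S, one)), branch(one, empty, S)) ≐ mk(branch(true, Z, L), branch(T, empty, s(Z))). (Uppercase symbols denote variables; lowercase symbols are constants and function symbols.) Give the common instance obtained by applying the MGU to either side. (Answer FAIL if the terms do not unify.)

Decompose mk/2: branch(true, s(T), mk(S, one)) ≐ branch(true, Z, L),  branch(one, empty, S) ≐ branch(T, empty, s(Z)).
Decompose branch/3: true ≐ true,  s(T) ≐ Z,  mk(S, one) ≐ L.
Delete trivial equation true ≐ true.
Bind Z := s(T); substituting into the one remaining equation that mentions Z gives: branch(one, empty, S) ≐ branch(T, empty, s(s(T))).
Bind L := mk(S, one); no other remaining equation mentions L.
Decompose branch/3: one ≐ T,  empty ≐ empty,  S ≐ s(s(T)).
Bind T := one; substituting into the one remaining equation that mentions T gives: S ≐ s(s(one)). Substituting into the earlier binding gives Z := s(one).
Delete trivial equation empty ≐ empty.
Bind S := s(s(one)). Substituting into the earlier binding gives L := mk(s(s(one)), one).
Applying the MGU to either side gives mk(branch(true, s(one), mk(s(s(one)), one)), branch(one, empty, s(s(one)))).

mk(branch(true, s(one), mk(s(s(one)), one)), branch(one, empty, s(s(one))))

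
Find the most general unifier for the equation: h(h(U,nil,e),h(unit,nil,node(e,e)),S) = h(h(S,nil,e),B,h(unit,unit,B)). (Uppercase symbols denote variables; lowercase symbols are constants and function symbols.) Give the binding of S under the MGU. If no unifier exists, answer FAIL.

h(unit,unit,h(unit,nil,node(e,e)))

Decompose h/3: h(U,nil,e) = h(S,nil,e),  h(unit,nil,node(e,e)) = B,  S = h(unit,unit,B).
Decompose h/3: U = S,  nil = nil,  e = e.
Bind U := S; no other remaining equation mentions U.
Delete trivial equation nil = nil.
Delete trivial equation e = e.
Bind B := h(unit,nil,node(e,e)); substituting into the remaining equation gives: S = h(unit,unit,h(unit,nil,node(e,e))).
Bind S := h(unit,unit,h(unit,nil,node(e,e))). Substituting into the earlier binding gives U := h(unit,unit,h(unit,nil,node(e,e))).
MGU = { U ↦ h(unit,unit,h(unit,nil,node(e,e))), B ↦ h(unit,nil,node(e,e)), S ↦ h(unit,unit,h(unit,nil,node(e,e))) }, so S ↦ h(unit,unit,h(unit,nil,node(e,e))).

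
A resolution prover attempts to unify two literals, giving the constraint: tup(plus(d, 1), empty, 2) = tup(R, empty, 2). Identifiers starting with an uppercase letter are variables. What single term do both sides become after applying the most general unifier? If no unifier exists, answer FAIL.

tup(plus(d, 1), empty, 2)

Decompose tup/3: plus(d, 1) = R,  empty = empty,  2 = 2.
Bind R := plus(d, 1); no other remaining equation mentions R.
Delete trivial equation empty = empty.
Delete trivial equation 2 = 2.
Applying the MGU to either side gives tup(plus(d, 1), empty, 2).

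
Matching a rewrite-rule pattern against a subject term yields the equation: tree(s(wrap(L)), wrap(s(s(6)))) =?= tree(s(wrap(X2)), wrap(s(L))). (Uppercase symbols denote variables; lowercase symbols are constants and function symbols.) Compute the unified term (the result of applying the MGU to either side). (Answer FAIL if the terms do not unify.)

Decompose tree/2: s(wrap(L)) =?= s(wrap(X2)),  wrap(s(s(6))) =?= wrap(s(L)).
Decompose s/1: wrap(L) =?= wrap(X2).
Decompose wrap/1: L =?= X2.
Bind L := X2; substituting into the remaining equation gives: wrap(s(s(6))) =?= wrap(s(X2)).
Decompose wrap/1: s(s(6)) =?= s(X2).
Decompose s/1: s(6) =?= X2.
Bind X2 := s(6). Substituting into the earlier binding gives L := s(6).
Applying the MGU to either side gives tree(s(wrap(s(6))), wrap(s(s(6)))).

tree(s(wrap(s(6))), wrap(s(s(6))))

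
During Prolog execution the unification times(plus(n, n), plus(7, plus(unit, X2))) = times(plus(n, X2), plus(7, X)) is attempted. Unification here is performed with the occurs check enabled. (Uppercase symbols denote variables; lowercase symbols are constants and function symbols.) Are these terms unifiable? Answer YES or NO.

YES

Decompose times/2: plus(n, n) = plus(n, X2),  plus(7, plus(unit, X2)) = plus(7, X).
Decompose plus/2: n = n,  n = X2.
Delete trivial equation n = n.
Bind X2 := n; substituting into the remaining equation gives: plus(7, plus(unit, n)) = plus(7, X).
Decompose plus/2: 7 = 7,  plus(unit, n) = X.
Delete trivial equation 7 = 7.
Bind X := plus(unit, n).
No equations remain and no clash or occurs-check failure arose, so a unifier exists.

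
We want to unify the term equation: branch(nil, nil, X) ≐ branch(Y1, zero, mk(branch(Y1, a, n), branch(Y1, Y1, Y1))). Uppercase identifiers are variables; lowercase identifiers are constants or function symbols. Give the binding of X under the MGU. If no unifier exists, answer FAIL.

FAIL

Decompose branch/3: nil ≐ Y1,  nil ≐ zero,  X ≐ mk(branch(Y1, a, n), branch(Y1, Y1, Y1)).
Bind Y1 := nil; substituting into the one remaining equation that mentions Y1 gives: X ≐ mk(branch(nil, a, n), branch(nil, nil, nil)).
Clash: constants nil and zero differ; no unifier exists.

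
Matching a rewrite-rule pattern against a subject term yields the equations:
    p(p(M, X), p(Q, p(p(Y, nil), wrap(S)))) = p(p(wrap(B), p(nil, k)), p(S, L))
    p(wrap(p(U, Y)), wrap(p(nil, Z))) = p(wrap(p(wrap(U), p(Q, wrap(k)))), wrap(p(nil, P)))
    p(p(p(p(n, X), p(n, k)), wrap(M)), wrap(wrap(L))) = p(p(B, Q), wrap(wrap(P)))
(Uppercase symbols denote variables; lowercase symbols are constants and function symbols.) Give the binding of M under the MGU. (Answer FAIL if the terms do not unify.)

FAIL

Decompose p/2: p(M, X) = p(wrap(B), p(nil, k)),  p(Q, p(p(Y, nil), wrap(S))) = p(S, L).
Decompose p/2: M = wrap(B),  X = p(nil, k).
Bind M := wrap(B); substituting into the one remaining equation that mentions M gives: p(p(p(p(n, X), p(n, k)), wrap(wrap(B))), wrap(wrap(L))) = p(p(B, Q), wrap(wrap(P))).
Bind X := p(nil, k); substituting into the one remaining equation that mentions X gives: p(p(p(p(n, p(nil, k)), p(n, k)), wrap(wrap(B))), wrap(wrap(L))) = p(p(B, Q), wrap(wrap(P))).
Decompose p/2: Q = S,  p(p(Y, nil), wrap(S)) = L.
Bind Q := S; substituting into the 2 remaining equations that mention Q gives: p(wrap(p(U, Y)), wrap(p(nil, Z))) = p(wrap(p(wrap(U), p(S, wrap(k)))), wrap(p(nil, P))),  p(p(p(p(n, p(nil, k)), p(n, k)), wrap(wrap(B))), wrap(wrap(L))) = p(p(B, S), wrap(wrap(P))).
Bind L := p(p(Y, nil), wrap(S)); substituting into the one remaining equation that mentions L gives: p(p(p(p(n, p(nil, k)), p(n, k)), wrap(wrap(B))), wrap(wrap(p(p(Y, nil), wrap(S))))) = p(p(B, S), wrap(wrap(P))).
Decompose p/2: wrap(p(U, Y)) = wrap(p(wrap(U), p(S, wrap(k)))),  wrap(p(nil, Z)) = wrap(p(nil, P)).
Decompose wrap/1: p(U, Y) = p(wrap(U), p(S, wrap(k))).
Decompose p/2: U = wrap(U),  Y = p(S, wrap(k)).
Occurs check fails: U occurs in wrap(U); the equation U = wrap(U) has no finite solution.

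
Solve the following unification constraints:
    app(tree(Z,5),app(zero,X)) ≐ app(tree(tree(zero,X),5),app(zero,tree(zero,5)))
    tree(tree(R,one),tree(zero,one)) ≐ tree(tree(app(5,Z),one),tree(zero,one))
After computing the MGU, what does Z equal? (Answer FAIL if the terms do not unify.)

tree(zero,tree(zero,5))

Decompose app/2: tree(Z,5) ≐ tree(tree(zero,X),5),  app(zero,X) ≐ app(zero,tree(zero,5)).
Decompose tree/2: Z ≐ tree(zero,X),  5 ≐ 5.
Bind Z := tree(zero,X); substituting into the one remaining equation that mentions Z gives: tree(tree(R,one),tree(zero,one)) ≐ tree(tree(app(5,tree(zero,X)),one),tree(zero,one)).
Delete trivial equation 5 ≐ 5.
Decompose app/2: zero ≐ zero,  X ≐ tree(zero,5).
Delete trivial equation zero ≐ zero.
Bind X := tree(zero,5); substituting into the remaining equation gives: tree(tree(R,one),tree(zero,one)) ≐ tree(tree(app(5,tree(zero,tree(zero,5))),one),tree(zero,one)). Substituting into the earlier binding gives Z := tree(zero,tree(zero,5)).
Decompose tree/2: tree(R,one) ≐ tree(app(5,tree(zero,tree(zero,5))),one),  tree(zero,one) ≐ tree(zero,one).
Decompose tree/2: R ≐ app(5,tree(zero,tree(zero,5))),  one ≐ one.
Bind R := app(5,tree(zero,tree(zero,5))); no other remaining equation mentions R.
Delete trivial equation one ≐ one.
Delete trivial equation tree(zero,one) ≐ tree(zero,one).
MGU = { Z -> tree(zero,tree(zero,5)), X -> tree(zero,5), R -> app(5,tree(zero,tree(zero,5))) }, so Z -> tree(zero,tree(zero,5)).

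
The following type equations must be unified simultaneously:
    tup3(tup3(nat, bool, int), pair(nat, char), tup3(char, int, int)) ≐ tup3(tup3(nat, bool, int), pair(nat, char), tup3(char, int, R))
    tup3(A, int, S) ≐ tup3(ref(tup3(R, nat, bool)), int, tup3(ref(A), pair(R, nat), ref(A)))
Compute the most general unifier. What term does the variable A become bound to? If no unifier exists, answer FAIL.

Decompose tup3/3: tup3(nat, bool, int) ≐ tup3(nat, bool, int),  pair(nat, char) ≐ pair(nat, char),  tup3(char, int, int) ≐ tup3(char, int, R).
Delete trivial equation tup3(nat, bool, int) ≐ tup3(nat, bool, int).
Delete trivial equation pair(nat, char) ≐ pair(nat, char).
Decompose tup3/3: char ≐ char,  int ≐ int,  int ≐ R.
Delete trivial equation char ≐ char.
Delete trivial equation int ≐ int.
Bind R := int; substituting into the remaining equation gives: tup3(A, int, S) ≐ tup3(ref(tup3(int, nat, bool)), int, tup3(ref(A), pair(int, nat), ref(A))).
Decompose tup3/3: A ≐ ref(tup3(int, nat, bool)),  int ≐ int,  S ≐ tup3(ref(A), pair(int, nat), ref(A)).
Bind A := ref(tup3(int, nat, bool)); substituting into the one remaining equation that mentions A gives: S ≐ tup3(ref(ref(tup3(int, nat, bool))), pair(int, nat), ref(ref(tup3(int, nat, bool)))).
Delete trivial equation int ≐ int.
Bind S := tup3(ref(ref(tup3(int, nat, bool))), pair(int, nat), ref(ref(tup3(int, nat, bool)))).
MGU = { R := int, A := ref(tup3(int, nat, bool)), S := tup3(ref(ref(tup3(int, nat, bool))), pair(int, nat), ref(ref(tup3(int, nat, bool)))) }, so A := ref(tup3(int, nat, bool)).

ref(tup3(int, nat, bool))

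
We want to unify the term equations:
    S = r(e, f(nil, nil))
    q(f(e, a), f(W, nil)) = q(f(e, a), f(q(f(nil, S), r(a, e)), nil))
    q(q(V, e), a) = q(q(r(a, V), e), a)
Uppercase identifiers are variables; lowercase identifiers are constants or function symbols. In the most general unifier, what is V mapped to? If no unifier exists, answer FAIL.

Bind S := r(e, f(nil, nil)); substituting into the one remaining equation that mentions S gives: q(f(e, a), f(W, nil)) = q(f(e, a), f(q(f(nil, r(e, f(nil, nil))), r(a, e)), nil)).
Decompose q/2: f(e, a) = f(e, a),  f(W, nil) = f(q(f(nil, r(e, f(nil, nil))), r(a, e)), nil).
Delete trivial equation f(e, a) = f(e, a).
Decompose f/2: W = q(f(nil, r(e, f(nil, nil))), r(a, e)),  nil = nil.
Bind W := q(f(nil, r(e, f(nil, nil))), r(a, e)); no other remaining equation mentions W.
Delete trivial equation nil = nil.
Decompose q/2: q(V, e) = q(r(a, V), e),  a = a.
Decompose q/2: V = r(a, V),  e = e.
Occurs check fails: V occurs in r(a, V); the equation V = r(a, V) has no finite solution.

FAIL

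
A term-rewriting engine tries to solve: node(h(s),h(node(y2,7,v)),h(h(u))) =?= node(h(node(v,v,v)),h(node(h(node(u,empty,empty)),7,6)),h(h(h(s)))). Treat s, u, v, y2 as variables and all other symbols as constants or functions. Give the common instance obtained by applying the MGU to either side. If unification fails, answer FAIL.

Decompose node/3: h(s) =?= h(node(v,v,v)),  h(node(y2,7,v)) =?= h(node(h(node(u,empty,empty)),7,6)),  h(h(u)) =?= h(h(h(s))).
Decompose h/1: s =?= node(v,v,v).
Bind s := node(v,v,v); substituting into the one remaining equation that mentions s gives: h(h(u)) =?= h(h(h(node(v,v,v)))).
Decompose h/1: node(y2,7,v) =?= node(h(node(u,empty,empty)),7,6).
Decompose node/3: y2 =?= h(node(u,empty,empty)),  7 =?= 7,  v =?= 6.
Bind y2 := h(node(u,empty,empty)); no other remaining equation mentions y2.
Delete trivial equation 7 =?= 7.
Bind v := 6; substituting into the remaining equation gives: h(h(u)) =?= h(h(h(node(6,6,6)))). Substituting into the earlier binding gives s := node(6,6,6).
Decompose h/1: h(u) =?= h(h(node(6,6,6))).
Decompose h/1: u =?= h(node(6,6,6)).
Bind u := h(node(6,6,6)). Substituting into the earlier binding gives y2 := h(node(h(node(6,6,6)),empty,empty)).
Applying the MGU to either side gives node(h(node(6,6,6)),h(node(h(node(h(node(6,6,6)),empty,empty)),7,6)),h(h(h(node(6,6,6))))).

node(h(node(6,6,6)),h(node(h(node(h(node(6,6,6)),empty,empty)),7,6)),h(h(h(node(6,6,6)))))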